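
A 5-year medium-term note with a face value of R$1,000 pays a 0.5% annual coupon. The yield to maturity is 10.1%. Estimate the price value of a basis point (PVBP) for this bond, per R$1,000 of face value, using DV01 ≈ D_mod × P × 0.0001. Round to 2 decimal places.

R$0.29

Periodic yield y = 0.101.
  t   CF        PV=CF/(1+0.101)^t    t·PV
  1         5.00         4.5413         4.5413
  2         5.00         4.1247         8.2495
  3         5.00         3.7463        11.2390
  4         5.00         3.4027        13.6107
  5     1,005.00       621.1972     3,105.9858
  Σ                    637.0122     3,143.6264
P = 637.0122; D_Mac = 4.93495 yrs; D_mod = 4.48225 yrs.
DV01 ≈ 4.48225 × 637.0122 × 0.0001 = 0.285525.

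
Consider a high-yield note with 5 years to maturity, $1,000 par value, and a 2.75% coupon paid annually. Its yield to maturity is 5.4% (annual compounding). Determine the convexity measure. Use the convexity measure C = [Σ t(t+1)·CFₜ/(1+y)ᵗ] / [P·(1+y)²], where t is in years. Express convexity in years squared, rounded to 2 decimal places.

25.00

With y = 0.054:
  t   CF        PV=CF/(1+0.054)^t    t·PV        t(t+1)·PV
  1        27.50        26.0911        26.0911          52.1822
  2        27.50        24.7543        49.5087         148.5261
  3        27.50        23.4861        70.4583         281.8332
  4        27.50        22.2828        89.1313         445.6565
  5     1,027.50       789.9121     3,949.5606      23,697.3635
  Σ                    886.5265     4,184.7500      24,625.5614
P = 886.5265.
Convexity = Σ t(t+1)·PV / [P·(1+y)²] = 24,625.5614 / (886.5265 × 1.110916) = 25.00421.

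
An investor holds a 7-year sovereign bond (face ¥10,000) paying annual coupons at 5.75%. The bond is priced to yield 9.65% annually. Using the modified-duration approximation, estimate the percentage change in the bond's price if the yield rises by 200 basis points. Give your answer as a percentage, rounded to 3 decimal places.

-10.616%

Periodic yield y = 0.0965. Modified duration first:
  t   CF        PV=CF/(1+0.0965)^t    t·PV
  1       575.00       524.3958       524.3958
  2       575.00       478.2451       956.4903
  3       575.00       436.1561     1,308.4683
  4       575.00       397.7712     1,591.0847
  5       575.00       362.7644     1,813.8220
  6       575.00       330.8385     1,985.0309
  7    10,575.00     5,549.0664    38,843.4650
  Σ                  8,079.2375    47,022.7570
P = 8,079.2375; D_Mac = 5.82020 yrs; D_mod = 5.82020/(1+0.0965) = 5.30798 yrs.
ΔP/P ≈ -D_mod · Δy = -5.30798 × (+0.02) = -0.106160 = -10.6160%.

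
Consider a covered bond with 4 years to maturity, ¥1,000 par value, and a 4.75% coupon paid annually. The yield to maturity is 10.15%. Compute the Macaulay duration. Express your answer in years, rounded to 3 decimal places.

3.707 years

Periodic yield y = 0.1015. Discount each cash flow and weight by its year:
  t   CF        PV=CF/(1+0.1015)^t    t·PV
  1        47.50        43.1230        43.1230
  2        47.50        39.1494        78.2987
  3        47.50        35.5419       106.6256
  4     1,047.50       711.5674     2,846.2695
  Σ                    829.3816     3,074.3168
Price P = Σ PV = 829.3816.
Macaulay duration = Σ(t·PV) / P = 3,074.3168 / 829.3816 = 3.70676 years.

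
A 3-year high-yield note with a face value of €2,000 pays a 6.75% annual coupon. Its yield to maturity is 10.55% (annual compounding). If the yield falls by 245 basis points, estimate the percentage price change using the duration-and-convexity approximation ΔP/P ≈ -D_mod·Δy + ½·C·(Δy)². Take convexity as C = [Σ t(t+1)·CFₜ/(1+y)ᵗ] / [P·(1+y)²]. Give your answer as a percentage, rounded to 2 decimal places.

+6.48%

With y = 0.1055:
  t   CF        PV=CF/(1+0.1055)^t    t·PV        t(t+1)·PV
  1       135.00       122.1167       122.1167         244.2334
  2       135.00       110.4629       220.9257         662.7771
  3     2,135.00     1,580.2349     4,740.7046      18,962.8183
  Σ                  1,812.8144     5,083.7470      19,869.8289
P = 1,812.8144; D_Mac = 2.80434 yrs; D_mod = 2.53672 yrs; C = 8.96857.
Duration effect: -2.53672 × (-0.0245) = +0.062150
Convexity effect: 0.5 × 8.96857 × (-0.0245)² = +0.0026917
ΔP/P ≈ +0.062150 + 0.0026917 = +0.064841 = +6.4841%.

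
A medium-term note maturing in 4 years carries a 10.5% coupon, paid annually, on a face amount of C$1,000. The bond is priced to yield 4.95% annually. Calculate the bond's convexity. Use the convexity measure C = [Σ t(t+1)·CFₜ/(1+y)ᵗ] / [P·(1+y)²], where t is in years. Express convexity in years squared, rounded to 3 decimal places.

15.229

With y = 0.0495:
  t   CF        PV=CF/(1+0.0495)^t    t·PV        t(t+1)·PV
  1       105.00       100.0476       100.0476         200.0953
  2       105.00        95.3289       190.6577         571.9732
  3       105.00        90.8326       272.4979       1,089.9918
  4     1,105.00       910.8199     3,643.2796      18,216.3978
  Σ                  1,197.0290     4,206.4829      20,078.4580
P = 1,197.0290.
Convexity = Σ t(t+1)·PV / [P·(1+y)²] = 20,078.4580 / (1,197.0290 × 1.101450) = 15.22863.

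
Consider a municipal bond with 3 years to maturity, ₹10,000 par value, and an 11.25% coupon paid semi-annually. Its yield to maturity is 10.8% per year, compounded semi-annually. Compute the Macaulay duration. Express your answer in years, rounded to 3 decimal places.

Periodic yield y = 0.054. Discount each cash flow and weight by its period:
  t   CF        PV=CF/(1+0.054)^t    t·PV
  1       562.50       533.6812       533.6812
  2       562.50       506.3389     1,012.6778
  3       562.50       480.3975     1,441.1924
  4       562.50       455.7851     1,823.1402
  5       562.50       432.4336     2,162.1682
  6    10,562.50     7,704.1203    46,224.7219
  Σ                 10,112.7566    53,197.5817
Price P = Σ PV = 10,112.7566.
Macaulay duration = Σ(t·PV) / P = 53,197.5817 / 10,112.7566 = 5.26044 half-year periods.
In years: 5.26044 / 2 = 2.63022 years.

2.630 years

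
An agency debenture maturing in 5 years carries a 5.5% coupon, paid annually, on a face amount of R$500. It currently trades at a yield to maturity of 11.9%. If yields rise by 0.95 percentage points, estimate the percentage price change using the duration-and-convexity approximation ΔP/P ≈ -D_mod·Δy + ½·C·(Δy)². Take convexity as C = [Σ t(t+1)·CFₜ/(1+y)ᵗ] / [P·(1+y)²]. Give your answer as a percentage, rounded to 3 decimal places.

With y = 0.119:
  t   CF        PV=CF/(1+0.119)^t    t·PV        t(t+1)·PV
  1        27.50        24.5755        24.5755          49.1510
  2        27.50        21.9620        43.9241         131.7722
  3        27.50        19.6265        58.8794         235.5178
  4        27.50        17.5393        70.1572         350.7861
  5       527.50       300.6575     1,503.2875       9,019.7248
  Σ                    384.3608     1,700.8237       9,786.9518
P = 384.3608; D_Mac = 4.42507 yrs; D_mod = 3.95449 yrs; C = 20.33519.
Duration effect: -3.95449 × (+0.0095) = -0.037568
Convexity effect: 0.5 × 20.33519 × (0.0095)² = +0.0009176
ΔP/P ≈ -0.037568 + 0.0009176 = -0.036650 = -3.6650%.

-3.665%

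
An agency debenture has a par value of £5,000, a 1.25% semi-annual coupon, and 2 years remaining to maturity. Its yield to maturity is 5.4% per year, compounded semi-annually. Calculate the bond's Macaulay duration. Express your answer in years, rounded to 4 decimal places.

Periodic yield y = 0.027. Discount each cash flow and weight by its period:
  t   CF        PV=CF/(1+0.027)^t    t·PV
  1        31.25        30.4284        30.4284
  2        31.25        29.6285        59.2569
  3        31.25        28.8495        86.5486
  4     5,031.25     4,522.6619    18,090.6476
  Σ                  4,611.5683    18,266.8816
Price P = Σ PV = 4,611.5683.
Macaulay duration = Σ(t·PV) / P = 18,266.8816 / 4,611.5683 = 3.96110 half-year periods.
In years: 3.96110 / 2 = 1.98055 years.

1.9805 years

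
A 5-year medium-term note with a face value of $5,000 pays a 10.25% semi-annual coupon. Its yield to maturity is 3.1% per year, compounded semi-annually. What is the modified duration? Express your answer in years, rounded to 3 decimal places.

Periodic yield y = 0.0155. First find Macaulay duration:
  t   CF        PV=CF/(1+0.0155)^t    t·PV
  1       256.25       252.3387       252.3387
  2       256.25       248.4872       496.9744
  3       256.25       244.6944       734.0833
  4       256.25       240.9596       963.8382
  5       256.25       237.2817     1,186.4085
  6       256.25       233.6600     1,401.9598
  7       256.25       230.0935     1,610.6546
  8       256.25       226.5815     1,812.6520
  9       256.25       223.1231     2,008.1078
  10    5,256.25     4,506.8877    45,068.8769
  Σ                  6,644.1074    55,535.8943
P = 6,644.1074; Macaulay duration = 55,535.8943 / 6,644.1074 = 8.35867 half-year periods = 4.17933 years.
Modified duration = D_Mac / (1 + y) = 4.17933 / 1.0155 = 4.11554 years.

4.116 years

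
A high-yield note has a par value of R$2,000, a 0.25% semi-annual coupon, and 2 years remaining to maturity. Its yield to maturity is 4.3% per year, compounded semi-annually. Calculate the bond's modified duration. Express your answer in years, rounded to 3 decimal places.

1.954 years

Periodic yield y = 0.0215. First find Macaulay duration:
  t   CF        PV=CF/(1+0.0215)^t    t·PV
  1         2.50         2.4474         2.4474
  2         2.50         2.3959         4.7917
  3         2.50         2.3454         7.0363
  4     2,002.50     1,839.1580     7,356.6320
  Σ                  1,846.3467     7,370.9075
P = 1,846.3467; Macaulay duration = 7,370.9075 / 1,846.3467 = 3.99216 half-year periods = 1.99608 years.
Modified duration = D_Mac / (1 + y) = 1.99608 / 1.0215 = 1.95407 years.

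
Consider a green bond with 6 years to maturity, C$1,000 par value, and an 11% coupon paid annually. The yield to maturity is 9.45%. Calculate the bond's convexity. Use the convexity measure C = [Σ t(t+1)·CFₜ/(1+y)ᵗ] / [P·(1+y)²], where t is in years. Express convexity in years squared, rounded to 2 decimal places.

25.40

With y = 0.0945:
  t   CF        PV=CF/(1+0.0945)^t    t·PV        t(t+1)·PV
  1       110.00       100.5025       100.5025         201.0050
  2       110.00        91.8250       183.6501         550.9503
  3       110.00        83.8968       251.6904       1,006.7616
  4       110.00        76.6531       306.6123       1,533.0616
  5       110.00        70.0348       350.1740       2,101.0438
  6     1,110.00       645.6964     3,874.1786      27,119.2499
  Σ                  1,068.6087     5,066.8079      32,512.0723
P = 1,068.6087.
Convexity = Σ t(t+1)·PV / [P·(1+y)²] = 32,512.0723 / (1,068.6087 × 1.197930) = 25.39770.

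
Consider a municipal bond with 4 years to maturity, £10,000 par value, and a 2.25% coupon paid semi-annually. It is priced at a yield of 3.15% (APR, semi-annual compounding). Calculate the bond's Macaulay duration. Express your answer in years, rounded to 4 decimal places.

3.8444 years

Periodic yield y = 0.01575. Discount each cash flow and weight by its period:
  t   CF        PV=CF/(1+0.01575)^t    t·PV
  1       112.50       110.7556       110.7556
  2       112.50       109.0382       218.0765
  3       112.50       107.3475       322.0426
  4       112.50       105.6830       422.7321
  5       112.50       104.0443       520.2216
  6       112.50       102.4310       614.5862
  7       112.50       100.8428       705.8993
  8    10,112.50     8,924.0889    71,392.7110
  Σ                  9,664.2314    74,307.0248
Price P = Σ PV = 9,664.2314.
Macaulay duration = Σ(t·PV) / P = 74,307.0248 / 9,664.2314 = 7.68887 half-year periods.
In years: 7.68887 / 2 = 3.84444 years.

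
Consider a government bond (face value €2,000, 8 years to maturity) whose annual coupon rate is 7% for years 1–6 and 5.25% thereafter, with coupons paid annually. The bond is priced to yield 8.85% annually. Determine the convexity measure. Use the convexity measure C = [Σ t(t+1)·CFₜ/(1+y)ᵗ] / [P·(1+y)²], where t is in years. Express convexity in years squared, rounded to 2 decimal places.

43.57

With y = 0.0885:
  t   CF        PV=CF/(1+0.0885)^t    t·PV        t(t+1)·PV
  1       140.00       128.6174       128.6174         257.2347
  2       140.00       118.1602       236.3204         708.9611
  3       140.00       108.5532       325.6597       1,302.6387
  4       140.00        99.7274       398.9094       1,994.5471
  5       140.00        91.6191       458.0953       2,748.5720
  6       140.00        84.1700       505.0201       3,535.1409
  7       105.00        57.9950       405.9647       3,247.7179
  8     2,105.00     1,068.1313     8,545.0502      76,905.4521
  Σ                  1,756.9735    11,003.6373      90,700.2645
P = 1,756.9735.
Convexity = Σ t(t+1)·PV / [P·(1+y)²] = 90,700.2645 / (1,756.9735 × 1.184832) = 43.56989.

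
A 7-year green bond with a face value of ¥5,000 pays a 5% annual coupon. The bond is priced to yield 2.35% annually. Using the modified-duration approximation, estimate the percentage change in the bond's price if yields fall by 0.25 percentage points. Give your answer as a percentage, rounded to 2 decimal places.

Periodic yield y = 0.0235. Modified duration first:
  t   CF        PV=CF/(1+0.0235)^t    t·PV
  1       250.00       244.2599       244.2599
  2       250.00       238.6516       477.3032
  3       250.00       233.1720       699.5161
  4       250.00       227.8183       911.2732
  5       250.00       222.5875     1,112.9375
  6       250.00       217.4768     1,304.8608
  7     5,250.00     4,462.1521    31,235.0650
  Σ                  5,846.1183    35,985.2157
P = 5,846.1183; D_Mac = 6.15540 yrs; D_mod = 6.15540/(1+0.0235) = 6.01407 yrs.
ΔP/P ≈ -D_mod · Δy = -6.01407 × (-0.0025) = +0.015035 = +1.5035%.

+1.50%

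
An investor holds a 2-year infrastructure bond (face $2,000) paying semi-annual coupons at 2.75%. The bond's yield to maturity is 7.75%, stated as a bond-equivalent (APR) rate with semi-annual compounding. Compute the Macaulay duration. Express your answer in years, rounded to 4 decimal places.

Periodic yield y = 0.03875. Discount each cash flow and weight by its period:
  t   CF        PV=CF/(1+0.03875)^t    t·PV
  1        27.50        26.4741        26.4741
  2        27.50        25.4865        50.9730
  3        27.50        24.5358        73.6073
  4     2,027.50     1,741.4729     6,965.8915
  Σ                  1,817.9693     7,116.9460
Price P = Σ PV = 1,817.9693.
Macaulay duration = Σ(t·PV) / P = 7,116.9460 / 1,817.9693 = 3.91478 half-year periods.
In years: 3.91478 / 2 = 1.95739 years.

1.9574 years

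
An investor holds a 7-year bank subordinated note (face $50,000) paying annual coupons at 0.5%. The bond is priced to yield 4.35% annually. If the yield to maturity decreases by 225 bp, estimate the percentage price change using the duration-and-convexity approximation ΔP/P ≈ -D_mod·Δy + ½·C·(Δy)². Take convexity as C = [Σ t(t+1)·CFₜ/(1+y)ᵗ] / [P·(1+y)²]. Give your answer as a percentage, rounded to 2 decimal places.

+16.10%

With y = 0.0435:
  t   CF        PV=CF/(1+0.0435)^t    t·PV        t(t+1)·PV
  1       250.00       239.5783       239.5783         479.1567
  2       250.00       229.5911       459.1823       1,377.5468
  3       250.00       220.0202       660.0607       2,640.2430
  4       250.00       210.8483       843.3934       4,216.9669
  5       250.00       202.0588     1,010.2939       6,061.7636
  6       250.00       193.6356     1,161.8138       8,132.6967
  7    50,250.00    37,298.2875   261,088.0125   2,088,704.1003
  Σ                 38,594.0200   265,462.3350   2,111,612.4739
P = 38,594.0200; D_Mac = 6.87833 yrs; D_mod = 6.59159 yrs; C = 50.24690.
Duration effect: -6.59159 × (-0.0225) = +0.148311
Convexity effect: 0.5 × 50.24690 × (-0.0225)² = +0.0127187
ΔP/P ≈ +0.148311 + 0.0127187 = +0.161030 = +16.1030%.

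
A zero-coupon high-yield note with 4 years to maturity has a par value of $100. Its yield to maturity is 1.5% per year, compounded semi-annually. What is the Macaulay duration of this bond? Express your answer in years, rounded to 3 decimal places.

4.000 years

A zero-coupon bond has a single cash flow at maturity, so its Macaulay duration equals its maturity: 4 years.
(Equivalently: 8 semi-annual periods ÷ 2 = 4 years.)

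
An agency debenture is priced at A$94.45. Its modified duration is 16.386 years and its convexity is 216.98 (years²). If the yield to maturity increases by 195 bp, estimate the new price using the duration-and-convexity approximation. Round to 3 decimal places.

A$68.167

Duration effect: -D_mod·Δy = -16.386 × (+0.0195) = -0.319527
Convexity effect: ½·C·(Δy)² = 0.5 × 216.98 × (0.0195)² = +0.0412533225
ΔP/P ≈ -0.319527 + 0.0412533225 = -0.2782736775
New price ≈ 94.45 × (1 - 0.2782736775) = 68.167051160125.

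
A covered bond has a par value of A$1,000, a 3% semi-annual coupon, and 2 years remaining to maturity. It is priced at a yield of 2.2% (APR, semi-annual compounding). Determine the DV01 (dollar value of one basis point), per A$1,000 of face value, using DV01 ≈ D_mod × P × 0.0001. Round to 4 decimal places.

A$0.1965

Periodic yield y = 0.011.
  t   CF        PV=CF/(1+0.011)^t    t·PV
  1        15.00        14.8368        14.8368
  2        15.00        14.6754        29.3507
  3        15.00        14.5157        43.5471
  4     1,015.00       971.5416     3,886.1666
  Σ                  1,015.5695     3,973.9012
P = 1,015.5695; D_Mac = 3.91298 half-year periods = 1.95649 yrs; D_mod = 1.93520 yrs.
DV01 ≈ 1.93520 × 1,015.5695 × 0.0001 = 0.196533.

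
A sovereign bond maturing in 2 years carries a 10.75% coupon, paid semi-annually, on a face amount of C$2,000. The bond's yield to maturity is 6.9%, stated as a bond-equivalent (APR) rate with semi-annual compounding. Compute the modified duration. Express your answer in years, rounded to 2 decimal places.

1.80 years

Periodic yield y = 0.0345. First find Macaulay duration:
  t   CF        PV=CF/(1+0.0345)^t    t·PV
  1       107.50       103.9149       103.9149
  2       107.50       100.4494       200.8989
  3       107.50        97.0995       291.2985
  4     2,107.50     1,840.1177     7,360.4708
  Σ                  2,141.5816     7,956.5831
P = 2,141.5816; Macaulay duration = 7,956.5831 / 2,141.5816 = 3.71528 half-year periods = 1.85764 years.
Modified duration = D_Mac / (1 + y) = 1.85764 / 1.0345 = 1.79569 years.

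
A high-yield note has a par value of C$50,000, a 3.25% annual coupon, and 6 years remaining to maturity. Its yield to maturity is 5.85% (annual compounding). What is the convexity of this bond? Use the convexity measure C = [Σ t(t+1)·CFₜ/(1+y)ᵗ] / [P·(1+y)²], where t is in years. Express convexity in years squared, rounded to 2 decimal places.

33.43

With y = 0.0585:
  t   CF        PV=CF/(1+0.0585)^t    t·PV        t(t+1)·PV
  1     1,625.00     1,535.1913     1,535.1913       3,070.3826
  2     1,625.00     1,450.3461     2,900.6921       8,702.0764
  3     1,625.00     1,370.1900     4,110.5699      16,442.2794
  4     1,625.00     1,294.4638     5,177.8553      25,889.2764
  5     1,625.00     1,222.9228     6,114.6142      36,687.6850
  6    51,625.00    36,704.1263   220,224.7577   1,541,573.3042
  Σ                 43,577.2403   240,063.6805   1,632,365.0040
P = 43,577.2403.
Convexity = Σ t(t+1)·PV / [P·(1+y)²] = 1,632,365.0040 / (43,577.2403 × 1.120422) = 33.43304.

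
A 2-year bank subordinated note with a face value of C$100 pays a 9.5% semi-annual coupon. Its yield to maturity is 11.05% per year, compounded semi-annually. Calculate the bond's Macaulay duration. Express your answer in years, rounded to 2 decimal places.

Periodic yield y = 0.05525. Discount each cash flow and weight by its period:
  t   CF        PV=CF/(1+0.05525)^t    t·PV
  1         4.75         4.5013         4.5013
  2         4.75         4.2656         8.5313
  3         4.75         4.0423        12.1269
  4       104.75        84.4759       337.9034
  Σ                     97.2851       363.0628
Price P = Σ PV = 97.2851.
Macaulay duration = Σ(t·PV) / P = 363.0628 / 97.2851 = 3.73195 half-year periods.
In years: 3.73195 / 2 = 1.86597 years.

1.87 years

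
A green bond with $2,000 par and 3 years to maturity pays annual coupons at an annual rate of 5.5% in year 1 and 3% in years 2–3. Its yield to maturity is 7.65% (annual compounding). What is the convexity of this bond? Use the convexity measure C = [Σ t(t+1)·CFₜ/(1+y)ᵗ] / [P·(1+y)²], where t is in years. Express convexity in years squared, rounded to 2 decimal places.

9.72

With y = 0.0765:
  t   CF        PV=CF/(1+0.0765)^t    t·PV        t(t+1)·PV
  1       110.00       102.1830       102.1830         204.3660
  2        60.00        51.7754       103.5507         310.6522
  3     2,060.00     1,651.2967     4,953.8902      19,815.5606
  Σ                  1,805.2551     5,159.6239      20,330.5788
P = 1,805.2551.
Convexity = Σ t(t+1)·PV / [P·(1+y)²] = 20,330.5788 / (1,805.2551 × 1.158852) = 9.71814.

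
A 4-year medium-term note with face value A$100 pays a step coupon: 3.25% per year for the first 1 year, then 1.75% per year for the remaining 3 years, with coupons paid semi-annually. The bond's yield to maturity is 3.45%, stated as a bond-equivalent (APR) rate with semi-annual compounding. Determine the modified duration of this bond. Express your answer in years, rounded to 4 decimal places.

Periodic yield y = 0.01725. First find Macaulay duration:
  t   CF        PV=CF/(1+0.01725)^t    t·PV
  1        1.625         1.5974         1.5974
  2        1.625         1.5704         3.1407
  3        0.875         0.8312         2.4937
  4        0.875         0.8171         3.2686
  5        0.875         0.8033         4.0164
  6        0.875         0.7897         4.7380
  7        0.875         0.7763         5.4339
  8      100.875        87.9755       703.8043
  Σ                     95.1609       728.4931
P = 95.1609; Macaulay duration = 728.4931 / 95.1609 = 7.65538 half-year periods = 3.82769 years.
Modified duration = D_Mac / (1 + y) = 3.82769 / 1.01725 = 3.76278 years.

3.7628 years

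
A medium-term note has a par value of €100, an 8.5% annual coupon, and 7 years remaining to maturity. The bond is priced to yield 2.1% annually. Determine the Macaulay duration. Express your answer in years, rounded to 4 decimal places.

Periodic yield y = 0.021. Discount each cash flow and weight by its year:
  t   CF        PV=CF/(1+0.021)^t    t·PV
  1         8.50         8.3252         8.3252
  2         8.50         8.1539        16.3079
  3         8.50         7.9862        23.9587
  4         8.50         7.8220        31.2879
  5         8.50         7.6611        38.3054
  6         8.50         7.5035        45.0211
  7       108.50        93.8101       656.6706
  Σ                    141.2620       819.8767
Price P = Σ PV = 141.2620.
Macaulay duration = Σ(t·PV) / P = 819.8767 / 141.2620 = 5.80394 years.

5.8039 years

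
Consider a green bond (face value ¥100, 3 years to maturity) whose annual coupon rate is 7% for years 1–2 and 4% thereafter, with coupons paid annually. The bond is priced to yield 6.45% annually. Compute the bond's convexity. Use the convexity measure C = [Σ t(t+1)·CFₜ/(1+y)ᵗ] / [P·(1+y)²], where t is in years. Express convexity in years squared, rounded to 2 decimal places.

9.67

With y = 0.0645:
  t   CF        PV=CF/(1+0.0645)^t    t·PV        t(t+1)·PV
  1         7.00         6.5759         6.5759          13.1517
  2         7.00         6.1774        12.3548          37.0645
  3       104.00        86.2177       258.6530       1,034.6122
  Σ                     98.9710       277.5837       1,084.8284
P = 98.9710.
Convexity = Σ t(t+1)·PV / [P·(1+y)²] = 1,084.8284 / (98.9710 × 1.133160) = 9.67302.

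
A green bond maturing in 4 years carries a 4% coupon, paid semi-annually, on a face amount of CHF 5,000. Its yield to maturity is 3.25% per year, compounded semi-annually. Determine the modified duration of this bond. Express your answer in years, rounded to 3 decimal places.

3.681 years

Periodic yield y = 0.01625. First find Macaulay duration:
  t   CF        PV=CF/(1+0.01625)^t    t·PV
  1       100.00        98.4010        98.4010
  2       100.00        96.8275       193.6551
  3       100.00        95.2792       285.8377
  4       100.00        93.7557       375.0229
  5       100.00        92.2565       461.2827
  6       100.00        90.7814       544.6881
  7       100.00        89.3297       625.3082
  8     5,100.00     4,482.9687    35,863.7497
  Σ                  5,139.5998    38,447.9454
P = 5,139.5998; Macaulay duration = 38,447.9454 / 5,139.5998 = 7.48073 half-year periods = 3.74036 years.
Modified duration = D_Mac / (1 + y) = 3.74036 / 1.01625 = 3.68055 years.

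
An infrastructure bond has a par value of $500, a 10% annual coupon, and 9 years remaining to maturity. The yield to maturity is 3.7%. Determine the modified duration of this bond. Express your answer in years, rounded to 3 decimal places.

6.588 years

Periodic yield y = 0.037. First find Macaulay duration:
  t   CF        PV=CF/(1+0.037)^t    t·PV
  1        50.00        48.2160        48.2160
  2        50.00        46.4957        92.9913
  3        50.00        44.8367       134.5101
  4        50.00        43.2369       172.9478
  5        50.00        41.6943       208.4713
  6        50.00        40.2066       241.2397
  7        50.00        38.7720       271.4043
  8        50.00        37.3887       299.1093
  9       550.00       396.6011     3,569.4096
  Σ                    737.4480     5,038.2995
P = 737.4480; Macaulay duration = 5,038.2995 / 737.4480 = 6.83207 years.
Modified duration = D_Mac / (1 + y) = 6.83207 / 1.037 = 6.58831 years.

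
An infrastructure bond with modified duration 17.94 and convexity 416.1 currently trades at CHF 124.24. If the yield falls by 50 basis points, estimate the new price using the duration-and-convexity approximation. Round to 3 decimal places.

CHF 136.031

Duration effect: -D_mod·Δy = -17.94 × (-0.005) = +0.089700
Convexity effect: ½·C·(Δy)² = 0.5 × 416.1 × (-0.005)² = +0.00520125
ΔP/P ≈ +0.089700 + 0.00520125 = +0.09490125
New price ≈ 124.24 × (1 + 0.09490125) = 136.0305313.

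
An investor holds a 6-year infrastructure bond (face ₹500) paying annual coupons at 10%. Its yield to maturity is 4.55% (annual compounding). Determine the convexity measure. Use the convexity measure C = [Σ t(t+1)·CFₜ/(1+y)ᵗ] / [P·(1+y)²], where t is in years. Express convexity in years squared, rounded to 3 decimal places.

29.461

With y = 0.0455:
  t   CF        PV=CF/(1+0.0455)^t    t·PV        t(t+1)·PV
  1        50.00        47.8240        47.8240          95.6480
  2        50.00        45.7427        91.4854         274.4563
  3        50.00        43.7520       131.2560         525.0240
  4        50.00        41.8479       167.3917         836.9584
  5        50.00        40.0267       200.1335       1,200.8011
  6       550.00       421.1322     2,526.7933      17,687.5531
  Σ                    640.3256     3,164.8839      20,620.4408
P = 640.3256.
Convexity = Σ t(t+1)·PV / [P·(1+y)²] = 20,620.4408 / (640.3256 × 1.093070) = 29.46111.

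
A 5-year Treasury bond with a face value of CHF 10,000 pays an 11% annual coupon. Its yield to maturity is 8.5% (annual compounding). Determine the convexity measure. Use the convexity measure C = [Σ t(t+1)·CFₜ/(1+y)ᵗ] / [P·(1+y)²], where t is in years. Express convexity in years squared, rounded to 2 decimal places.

With y = 0.085:
  t   CF        PV=CF/(1+0.085)^t    t·PV        t(t+1)·PV
  1     1,100.00     1,013.8249     1,013.8249       2,027.6498
  2     1,100.00       934.4008     1,868.8016       5,606.4049
  3     1,100.00       861.1989     2,583.5967      10,334.3869
  4     1,100.00       793.7317     3,174.9269      15,874.6343
  5    11,100.00     7,382.0042    36,910.0210     221,460.1260
  Σ                 10,985.1605    45,551.1711     255,303.2018
P = 10,985.1605.
Convexity = Σ t(t+1)·PV / [P·(1+y)²] = 255,303.2018 / (10,985.1605 × 1.177225) = 19.74196.

19.74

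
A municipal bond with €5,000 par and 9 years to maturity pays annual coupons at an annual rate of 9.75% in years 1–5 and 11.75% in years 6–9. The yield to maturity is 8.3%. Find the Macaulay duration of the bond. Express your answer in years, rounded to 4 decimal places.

Periodic yield y = 0.083. Discount each cash flow and weight by its year:
  t   CF        PV=CF/(1+0.083)^t    t·PV
  1       487.50       450.1385       450.1385
  2       487.50       415.6404       831.2807
  3       487.50       383.7861     1,151.3583
  4       487.50       354.3731     1,417.4925
  5       487.50       327.2143     1,636.0717
  6       587.50       364.1138     2,184.6828
  7       587.50       336.2085     2,353.4594
  8       587.50       310.4418     2,483.5345
  9     5,587.50     2,726.2233    24,536.0098
  Σ                  5,668.1399    37,044.0283
Price P = Σ PV = 5,668.1399.
Macaulay duration = Σ(t·PV) / P = 37,044.0283 / 5,668.1399 = 6.53548 years.

6.5355 years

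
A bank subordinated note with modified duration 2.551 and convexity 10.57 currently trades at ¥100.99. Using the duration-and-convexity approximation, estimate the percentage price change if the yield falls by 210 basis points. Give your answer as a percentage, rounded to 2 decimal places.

Duration effect: -D_mod·Δy = -2.551 × (-0.021) = +0.053571
Convexity effect: ½·C·(Δy)² = 0.5 × 10.57 × (-0.021)² = +0.002330685
ΔP/P ≈ +0.053571 + 0.002330685 = +0.055901685
= +5.5901685%.

+5.59%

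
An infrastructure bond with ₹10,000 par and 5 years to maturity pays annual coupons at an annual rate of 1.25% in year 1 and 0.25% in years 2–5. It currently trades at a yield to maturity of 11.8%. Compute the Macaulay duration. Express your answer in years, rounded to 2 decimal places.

Periodic yield y = 0.118. Discount each cash flow and weight by its year:
  t   CF        PV=CF/(1+0.118)^t    t·PV
  1       125.00       111.8068       111.8068
  2        25.00        20.0012        40.0024
  3        25.00        17.8902        53.6705
  4        25.00        16.0019        64.0078
  5    10,025.00     5,739.5172    28,697.5861
  Σ                  5,905.2174    28,967.0737
Price P = Σ PV = 5,905.2174.
Macaulay duration = Σ(t·PV) / P = 28,967.0737 / 5,905.2174 = 4.90534 years.

4.91 years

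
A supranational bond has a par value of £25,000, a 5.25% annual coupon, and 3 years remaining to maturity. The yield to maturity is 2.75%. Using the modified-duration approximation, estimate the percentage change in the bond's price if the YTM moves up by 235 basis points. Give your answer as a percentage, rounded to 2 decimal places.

-6.54%

Periodic yield y = 0.0275. Modified duration first:
  t   CF        PV=CF/(1+0.0275)^t    t·PV
  1     1,312.50     1,277.3723     1,277.3723
  2     1,312.50     1,243.1847     2,486.3694
  3    26,312.50    24,255.8569    72,767.5707
  Σ                 26,776.4138    76,531.3123
P = 26,776.4138; D_Mac = 2.85816 yrs; D_mod = 2.85816/(1+0.0275) = 2.78167 yrs.
ΔP/P ≈ -D_mod · Δy = -2.78167 × (+0.0235) = -0.065369 = -6.5369%.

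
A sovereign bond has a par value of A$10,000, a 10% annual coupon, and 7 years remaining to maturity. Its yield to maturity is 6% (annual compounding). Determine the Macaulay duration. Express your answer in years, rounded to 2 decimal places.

Periodic yield y = 0.06. Discount each cash flow and weight by its year:
  t   CF        PV=CF/(1+0.06)^t    t·PV
  1     1,000.00       943.3962       943.3962
  2     1,000.00       889.9964     1,779.9929
  3     1,000.00       839.6193     2,518.8578
  4     1,000.00       792.0937     3,168.3747
  5     1,000.00       747.2582     3,736.2909
  6     1,000.00       704.9605     4,229.7632
  7    11,000.00     7,315.6282    51,209.3977
  Σ                 12,232.9526    67,586.0735
Price P = Σ PV = 12,232.9526.
Macaulay duration = Σ(t·PV) / P = 67,586.0735 / 12,232.9526 = 5.52492 years.

5.52 years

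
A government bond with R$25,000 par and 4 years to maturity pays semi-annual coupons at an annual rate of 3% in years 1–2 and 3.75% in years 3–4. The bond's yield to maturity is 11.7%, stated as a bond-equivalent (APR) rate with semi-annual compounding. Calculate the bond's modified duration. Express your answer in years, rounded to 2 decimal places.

3.54 years

Periodic yield y = 0.0585. First find Macaulay duration:
  t   CF        PV=CF/(1+0.0585)^t    t·PV
  1       375.00       354.2749       354.2749
  2       375.00       334.6952       669.3905
  3       375.00       316.1977       948.5930
  4       375.00       298.7224     1,194.8897
  5       468.75       352.7662     1,763.8310
  6       468.75       333.2699     1,999.6195
  7       468.75       314.8511     2,203.9578
  8    25,468.75    16,161.4652   129,291.7217
  Σ                 18,466.2427   138,426.2781
P = 18,466.2427; Macaulay duration = 138,426.2781 / 18,466.2427 = 7.49618 half-year periods = 3.74809 years.
Modified duration = D_Mac / (1 + y) = 3.74809 / 1.0585 = 3.54094 years.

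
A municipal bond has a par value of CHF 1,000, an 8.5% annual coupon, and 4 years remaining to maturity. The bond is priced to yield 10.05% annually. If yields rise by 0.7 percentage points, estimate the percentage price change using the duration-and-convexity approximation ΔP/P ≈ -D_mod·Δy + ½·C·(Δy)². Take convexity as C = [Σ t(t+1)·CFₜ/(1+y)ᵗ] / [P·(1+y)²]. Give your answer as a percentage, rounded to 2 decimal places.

With y = 0.1005:
  t   CF        PV=CF/(1+0.1005)^t    t·PV        t(t+1)·PV
  1        85.00        77.2376        77.2376         154.4752
  2        85.00        70.1841       140.3682         421.1047
  3        85.00        63.7748       191.3243         765.2970
  4     1,085.00       739.7237     2,958.8949      14,794.4746
  Σ                    950.9202     3,367.8250      16,135.3516
P = 950.9202; D_Mac = 3.54165 yrs; D_mod = 3.21822 yrs; C = 14.01052.
Duration effect: -3.21822 × (+0.007) = -0.022528
Convexity effect: 0.5 × 14.01052 × (0.007)² = +0.0003433
ΔP/P ≈ -0.022528 + 0.0003433 = -0.022184 = -2.2184%.

-2.22%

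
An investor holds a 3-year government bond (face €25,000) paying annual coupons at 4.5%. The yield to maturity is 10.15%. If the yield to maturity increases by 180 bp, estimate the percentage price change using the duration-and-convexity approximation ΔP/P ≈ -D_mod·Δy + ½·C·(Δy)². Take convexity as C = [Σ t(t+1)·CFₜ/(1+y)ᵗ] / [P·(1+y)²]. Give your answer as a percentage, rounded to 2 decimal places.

With y = 0.1015:
  t   CF        PV=CF/(1+0.1015)^t    t·PV        t(t+1)·PV
  1     1,125.00     1,021.3345     1,021.3345       2,042.6691
  2     1,125.00       927.2216     1,854.4431       5,563.3293
  3    26,125.00    19,548.0209    58,644.0627     234,576.2508
  Σ                 21,496.5770    61,519.8404     242,182.2492
P = 21,496.5770; D_Mac = 2.86184 yrs; D_mod = 2.59813 yrs; C = 9.28547.
Duration effect: -2.59813 × (+0.018) = -0.046766
Convexity effect: 0.5 × 9.28547 × (0.018)² = +0.0015042
ΔP/P ≈ -0.046766 + 0.0015042 = -0.045262 = -4.5262%.

-4.53%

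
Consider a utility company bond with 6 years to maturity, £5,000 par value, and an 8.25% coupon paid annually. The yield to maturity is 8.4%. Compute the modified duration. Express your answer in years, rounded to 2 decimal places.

4.58 years

Periodic yield y = 0.084. First find Macaulay duration:
  t   CF        PV=CF/(1+0.084)^t    t·PV
  1       412.50       380.5351       380.5351
  2       412.50       351.0471       702.0942
  3       412.50       323.8442       971.5326
  4       412.50       298.7493     1,194.9970
  5       412.50       275.5989     1,377.9947
  6     5,412.50     3,335.9706    20,015.8237
  Σ                  4,965.7451    24,642.9772
P = 4,965.7451; Macaulay duration = 24,642.9772 / 4,965.7451 = 4.96259 years.
Modified duration = D_Mac / (1 + y) = 4.96259 / 1.084 = 4.57804 years.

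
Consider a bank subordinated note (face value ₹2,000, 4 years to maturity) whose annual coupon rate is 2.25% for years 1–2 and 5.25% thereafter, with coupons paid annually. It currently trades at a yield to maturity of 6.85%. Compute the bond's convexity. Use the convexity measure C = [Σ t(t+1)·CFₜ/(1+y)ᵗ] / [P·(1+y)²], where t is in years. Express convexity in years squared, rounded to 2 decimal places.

16.54

With y = 0.0685:
  t   CF        PV=CF/(1+0.0685)^t    t·PV        t(t+1)·PV
  1        45.00        42.1151        42.1151          84.2302
  2        45.00        39.4152        78.8304         236.4911
  3       105.00        86.0728       258.2183       1,032.8731
  4     2,105.00     1,614.9311     6,459.7243      32,298.6217
  Σ                  1,782.5341     6,838.8881      33,652.2161
P = 1,782.5341.
Convexity = Σ t(t+1)·PV / [P·(1+y)²] = 33,652.2161 / (1,782.5341 × 1.141692) = 16.53586.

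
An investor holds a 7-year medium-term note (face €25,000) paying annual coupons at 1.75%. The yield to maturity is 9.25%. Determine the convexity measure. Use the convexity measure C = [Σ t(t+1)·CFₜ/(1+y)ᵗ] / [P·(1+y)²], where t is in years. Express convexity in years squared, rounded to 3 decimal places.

42.811

With y = 0.0925:
  t   CF        PV=CF/(1+0.0925)^t    t·PV        t(t+1)·PV
  1       437.50       400.4577       400.4577         800.9153
  2       437.50       366.5516       733.1033       2,199.3098
  3       437.50       335.5164     1,006.5491       4,026.1965
  4       437.50       307.1088     1,228.4352       6,142.1762
  5       437.50       281.1065     1,405.5323       8,433.1939
  6       437.50       257.3057     1,543.8341      10,806.8388
  7    25,437.50    13,693.8103    95,856.6720     766,853.3764
  Σ                 15,641.8569   102,174.5838     799,262.0069
P = 15,641.8569.
Convexity = Σ t(t+1)·PV / [P·(1+y)²] = 799,262.0069 / (15,641.8569 × 1.193556) = 42.81126.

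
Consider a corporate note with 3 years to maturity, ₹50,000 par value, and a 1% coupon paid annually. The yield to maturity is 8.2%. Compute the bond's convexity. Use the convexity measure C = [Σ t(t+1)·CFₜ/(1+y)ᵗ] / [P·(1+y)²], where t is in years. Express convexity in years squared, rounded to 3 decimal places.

10.100

With y = 0.082:
  t   CF        PV=CF/(1+0.082)^t    t·PV        t(t+1)·PV
  1       500.00       462.1072       462.1072         924.2144
  2       500.00       427.0861       854.1723       2,562.5169
  3    50,500.00    39,866.6365   119,599.9094     478,399.6374
  Σ                 40,755.8298   120,916.1889     481,886.3687
P = 40,755.8298.
Convexity = Σ t(t+1)·PV / [P·(1+y)²] = 481,886.3687 / (40,755.8298 × 1.170724) = 10.09951.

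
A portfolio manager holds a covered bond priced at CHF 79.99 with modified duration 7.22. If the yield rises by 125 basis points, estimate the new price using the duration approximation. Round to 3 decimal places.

Duration approximation: ΔP/P ≈ -D_mod · Δy = -7.22 × (+0.0125) = -0.090250.
New price ≈ 79.99 × (1 - 0.090250) = 72.7709025.

CHF 72.771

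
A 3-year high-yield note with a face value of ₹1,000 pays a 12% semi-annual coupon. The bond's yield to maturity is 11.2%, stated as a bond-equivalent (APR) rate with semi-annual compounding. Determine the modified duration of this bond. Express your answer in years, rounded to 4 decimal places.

2.4721 years

Periodic yield y = 0.056. First find Macaulay duration:
  t   CF        PV=CF/(1+0.056)^t    t·PV
  1        60.00        56.8182        56.8182
  2        60.00        53.8051       107.6102
  3        60.00        50.9518       152.8554
  4        60.00        48.2498       192.9992
  5        60.00        45.6911       228.4555
  6     1,060.00       764.4030     4,586.4177
  Σ                  1,019.9189     5,325.1562
P = 1,019.9189; Macaulay duration = 5,325.1562 / 1,019.9189 = 5.22116 half-year periods = 2.61058 years.
Modified duration = D_Mac / (1 + y) = 2.61058 / 1.056 = 2.47214 years.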